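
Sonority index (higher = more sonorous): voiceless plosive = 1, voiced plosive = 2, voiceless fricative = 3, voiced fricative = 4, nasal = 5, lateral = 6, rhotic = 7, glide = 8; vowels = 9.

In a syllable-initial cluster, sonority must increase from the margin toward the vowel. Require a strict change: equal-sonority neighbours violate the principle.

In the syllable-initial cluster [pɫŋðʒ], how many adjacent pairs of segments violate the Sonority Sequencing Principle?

3

/p/: voiceless plosive = 1.
/ɫ/: lateral = 6.
/ŋ/: nasal = 5.
/ð/: voiced fricative = 4.
/ʒ/: voiced fricative = 4.
/p/→/ɫ/: 1→6 (rises) — ok.
/ɫ/→/ŋ/: 6→5 (does not rise) — violation.
/ŋ/→/ð/: 5→4 (does not rise) — violation.
/ð/→/ʒ/: 4→4 (plateau) — violation.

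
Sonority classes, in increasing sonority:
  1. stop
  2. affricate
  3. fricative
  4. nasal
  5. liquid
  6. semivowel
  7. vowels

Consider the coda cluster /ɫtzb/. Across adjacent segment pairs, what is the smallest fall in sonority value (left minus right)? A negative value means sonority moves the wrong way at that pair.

-2

/ɫ/ — liquid, sonority 5.
/t/ — stop, sonority 1.
/z/ — fricative, sonority 3.
/b/ — stop, sonority 1.
/ɫ/→/t/: change +4.
/t/→/z/: change -2.
/z/→/b/: change +2.
Minimum = -2.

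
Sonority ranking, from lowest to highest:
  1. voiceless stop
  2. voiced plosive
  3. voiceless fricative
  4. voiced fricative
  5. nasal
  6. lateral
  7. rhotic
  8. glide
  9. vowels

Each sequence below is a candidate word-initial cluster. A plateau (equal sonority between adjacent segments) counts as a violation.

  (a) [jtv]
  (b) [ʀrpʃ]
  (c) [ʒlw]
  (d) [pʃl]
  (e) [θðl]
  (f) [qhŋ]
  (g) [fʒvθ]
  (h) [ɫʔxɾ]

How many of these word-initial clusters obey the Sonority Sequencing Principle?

(a) [jtv]: profile 8-1-4 — violates.
(b) [ʀrpʃ]: profile 7-7-1-3 — violates.
(c) [ʒlw]: profile 4-6-8 — obeys.
(d) [pʃl]: profile 1-3-6 — obeys.
(e) [θðl]: profile 3-4-6 — obeys.
(f) [qhŋ]: profile 1-3-5 — obeys.
(g) [fʒvθ]: profile 3-4-4-3 — violates.
(h) [ɫʔxɾ]: profile 6-1-3-7 — violates.

4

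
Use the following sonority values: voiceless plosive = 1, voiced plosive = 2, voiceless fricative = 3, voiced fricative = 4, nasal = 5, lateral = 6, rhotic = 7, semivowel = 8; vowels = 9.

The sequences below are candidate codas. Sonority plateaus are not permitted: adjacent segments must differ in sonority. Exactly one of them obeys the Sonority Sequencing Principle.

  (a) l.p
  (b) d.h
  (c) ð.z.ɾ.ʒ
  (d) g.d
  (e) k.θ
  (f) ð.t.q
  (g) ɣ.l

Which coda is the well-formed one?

(a) 6-1 → obeys
(b) 2-3 → violates
(c) 4-4-7-4 → violates
(d) 2-2 → violates
(e) 1-3 → violates
(f) 4-1-1 → violates
(g) 4-6 → violates

a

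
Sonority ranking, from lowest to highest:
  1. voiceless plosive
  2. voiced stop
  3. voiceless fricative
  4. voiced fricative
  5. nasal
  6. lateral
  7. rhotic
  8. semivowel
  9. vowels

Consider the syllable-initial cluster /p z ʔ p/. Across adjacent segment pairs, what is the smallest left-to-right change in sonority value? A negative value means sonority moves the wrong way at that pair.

/p/: voiceless plosive = 1.
/z/: voiced fricative = 4.
/ʔ/: voiceless plosive = 1.
/p/: voiceless plosive = 1.
/p/→/z/: change +3.
/z/→/ʔ/: change -3.
/ʔ/→/p/: change +0.
Minimum = -3.

-3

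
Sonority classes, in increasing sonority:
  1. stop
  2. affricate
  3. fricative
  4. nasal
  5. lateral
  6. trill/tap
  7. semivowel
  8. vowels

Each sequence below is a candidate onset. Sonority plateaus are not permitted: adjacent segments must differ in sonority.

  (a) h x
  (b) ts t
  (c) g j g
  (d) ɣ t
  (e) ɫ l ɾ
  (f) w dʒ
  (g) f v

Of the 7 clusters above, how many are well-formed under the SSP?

0

(a) h x: profile 3-3 — violates.
(b) ts t: profile 2-1 — violates.
(c) g j g: profile 1-7-1 — violates.
(d) ɣ t: profile 3-1 — violates.
(e) ɫ l ɾ: profile 5-5-6 — violates.
(f) w dʒ: profile 7-2 — violates.
(g) f v: profile 3-3 — violates.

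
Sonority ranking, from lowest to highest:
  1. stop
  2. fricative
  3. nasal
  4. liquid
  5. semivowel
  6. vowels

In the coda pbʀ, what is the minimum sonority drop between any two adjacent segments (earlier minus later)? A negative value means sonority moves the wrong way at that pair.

-3

/p/ — stop, sonority 1.
/b/ — stop, sonority 1.
/ʀ/ — liquid, sonority 4.
/p/→/b/: change +0.
/b/→/ʀ/: change -3.
Minimum = -3.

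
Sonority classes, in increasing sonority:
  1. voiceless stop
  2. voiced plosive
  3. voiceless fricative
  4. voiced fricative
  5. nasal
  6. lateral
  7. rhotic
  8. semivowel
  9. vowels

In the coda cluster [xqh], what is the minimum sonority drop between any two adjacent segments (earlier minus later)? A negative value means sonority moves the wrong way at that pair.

-2

/x/ is a voiceless fricative (sonority 3).
/q/ is a voiceless stop (sonority 1).
/h/ is a voiceless fricative (sonority 3).
/x/→/q/: change +2.
/q/→/h/: change -2.
Minimum = -2.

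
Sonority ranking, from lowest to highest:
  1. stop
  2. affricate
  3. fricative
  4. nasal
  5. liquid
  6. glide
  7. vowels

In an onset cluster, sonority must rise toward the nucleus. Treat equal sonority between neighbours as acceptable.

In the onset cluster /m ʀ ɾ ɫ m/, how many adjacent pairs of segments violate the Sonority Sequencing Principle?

/m/ is a nasal (sonority 4).
/ʀ/ is a liquid (sonority 5).
/ɾ/ is a liquid (sonority 5).
/ɫ/ is a liquid (sonority 5).
/m/ is a nasal (sonority 4).
/m/→/ʀ/: 4→5 (rises) — ok.
/ʀ/→/ɾ/: 5→5 (plateau, allowed) — ok.
/ɾ/→/ɫ/: 5→5 (plateau, allowed) — ok.
/ɫ/→/m/: 5→4 (does not rise) — violation.

1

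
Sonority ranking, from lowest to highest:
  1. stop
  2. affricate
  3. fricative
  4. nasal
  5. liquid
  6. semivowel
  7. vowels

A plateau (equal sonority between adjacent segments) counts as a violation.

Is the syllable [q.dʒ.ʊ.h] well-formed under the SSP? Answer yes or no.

Onset: /q/ is a stop (sonority 1), /dʒ/ is an affricate (sonority 2); then the nucleus /ʊ/ (sonority 7).
Onset profile 1-2-7 — rises to the nucleus.
Coda: /h/ is a fricative (sonority 3).
Coda profile 7-3 — falls from the nucleus.

yes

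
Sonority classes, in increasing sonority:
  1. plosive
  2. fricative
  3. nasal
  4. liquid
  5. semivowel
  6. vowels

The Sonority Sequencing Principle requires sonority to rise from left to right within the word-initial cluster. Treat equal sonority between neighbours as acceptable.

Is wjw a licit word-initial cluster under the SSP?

/w/ — semivowel, sonority 5.
/j/ — semivowel, sonority 5.
/w/ — semivowel, sonority 5.
The profile 5-5-5 is non-decreasing (plateaus allowed), so the word-initial cluster satisfies the SSP.

yes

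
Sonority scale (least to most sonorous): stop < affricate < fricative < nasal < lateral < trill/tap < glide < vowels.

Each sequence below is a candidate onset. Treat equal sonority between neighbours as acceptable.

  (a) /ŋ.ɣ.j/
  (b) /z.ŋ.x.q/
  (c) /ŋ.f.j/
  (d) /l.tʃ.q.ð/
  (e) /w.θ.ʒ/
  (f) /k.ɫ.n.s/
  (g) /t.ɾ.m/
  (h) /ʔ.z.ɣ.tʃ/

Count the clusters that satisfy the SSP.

0

(a) sonority 4-3-7: ill-formed.
(b) sonority 3-4-3-1: ill-formed.
(c) sonority 4-3-7: ill-formed.
(d) sonority 5-2-1-3: ill-formed.
(e) sonority 7-3-3: ill-formed.
(f) sonority 1-5-4-3: ill-formed.
(g) sonority 1-6-4: ill-formed.
(h) sonority 1-3-3-2: ill-formed.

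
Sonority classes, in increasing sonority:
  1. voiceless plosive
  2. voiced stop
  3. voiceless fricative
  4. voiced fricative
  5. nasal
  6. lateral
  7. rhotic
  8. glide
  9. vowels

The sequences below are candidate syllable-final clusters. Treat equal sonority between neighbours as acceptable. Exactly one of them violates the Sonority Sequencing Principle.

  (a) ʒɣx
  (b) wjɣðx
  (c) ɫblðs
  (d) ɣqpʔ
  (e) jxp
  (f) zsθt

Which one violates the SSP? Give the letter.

c

(a) ʒɣx: profile 4-4-3 — obeys.
(b) wjɣðx: profile 8-8-4-4-3 — obeys.
(c) ɫblðs: profile 6-2-6-4-3 — violates.
(d) ɣqpʔ: profile 4-1-1-1 — obeys.
(e) jxp: profile 8-3-1 — obeys.
(f) zsθt: profile 4-3-3-1 — obeys.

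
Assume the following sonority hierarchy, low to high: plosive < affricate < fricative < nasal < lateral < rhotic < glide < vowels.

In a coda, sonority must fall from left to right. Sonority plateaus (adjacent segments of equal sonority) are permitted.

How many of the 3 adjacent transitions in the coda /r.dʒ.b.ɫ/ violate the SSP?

1

/r/ is a rhotic (sonority 6).
/dʒ/ is an affricate (sonority 2).
/b/ is a plosive (sonority 1).
/ɫ/ is a lateral (sonority 5).
/r/→/dʒ/: 6→2 (falls) — ok.
/dʒ/→/b/: 2→1 (falls) — ok.
/b/→/ɫ/: 1→5 (does not fall) — violation.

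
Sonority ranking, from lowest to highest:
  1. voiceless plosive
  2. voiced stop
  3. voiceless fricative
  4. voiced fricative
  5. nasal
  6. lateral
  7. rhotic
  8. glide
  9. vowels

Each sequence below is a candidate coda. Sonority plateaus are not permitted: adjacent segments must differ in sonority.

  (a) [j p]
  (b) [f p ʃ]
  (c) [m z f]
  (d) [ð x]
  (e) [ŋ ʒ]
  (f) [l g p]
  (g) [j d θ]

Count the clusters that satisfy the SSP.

5

(a) 8-1 → obeys
(b) 3-1-3 → violates
(c) 5-4-3 → obeys
(d) 4-3 → obeys
(e) 5-4 → obeys
(f) 6-2-1 → obeys
(g) 8-2-3 → violates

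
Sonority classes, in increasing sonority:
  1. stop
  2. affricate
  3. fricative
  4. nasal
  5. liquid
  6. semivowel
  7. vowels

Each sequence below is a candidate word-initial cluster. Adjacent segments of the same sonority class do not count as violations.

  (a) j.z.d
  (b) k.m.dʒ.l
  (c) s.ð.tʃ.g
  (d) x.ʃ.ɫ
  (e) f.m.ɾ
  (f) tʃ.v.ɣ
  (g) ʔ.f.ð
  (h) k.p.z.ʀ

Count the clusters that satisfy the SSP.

5

(a) 6-3-1 → violates
(b) 1-4-2-5 → violates
(c) 3-3-2-1 → violates
(d) 3-3-5 → obeys
(e) 3-4-5 → obeys
(f) 2-3-3 → obeys
(g) 1-3-3 → obeys
(h) 1-1-3-5 → obeys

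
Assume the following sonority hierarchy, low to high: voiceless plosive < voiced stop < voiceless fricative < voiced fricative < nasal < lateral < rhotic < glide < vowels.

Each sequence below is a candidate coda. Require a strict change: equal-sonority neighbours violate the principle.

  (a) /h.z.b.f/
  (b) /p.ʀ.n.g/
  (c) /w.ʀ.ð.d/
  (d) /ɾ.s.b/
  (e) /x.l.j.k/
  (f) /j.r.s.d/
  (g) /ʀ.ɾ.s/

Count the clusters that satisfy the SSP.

3

(a) 3-4-2-3 → violates
(b) 1-7-5-2 → violates
(c) 8-7-4-2 → obeys
(d) 7-3-2 → obeys
(e) 3-6-8-1 → violates
(f) 8-7-3-2 → obeys
(g) 7-7-3 → violates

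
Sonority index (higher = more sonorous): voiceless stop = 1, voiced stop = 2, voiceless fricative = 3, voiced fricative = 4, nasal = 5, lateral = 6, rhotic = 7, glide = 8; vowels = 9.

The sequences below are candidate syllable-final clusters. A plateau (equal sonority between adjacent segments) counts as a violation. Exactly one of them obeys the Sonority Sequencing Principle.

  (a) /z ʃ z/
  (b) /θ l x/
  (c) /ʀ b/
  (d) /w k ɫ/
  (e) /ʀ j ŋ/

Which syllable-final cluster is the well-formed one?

(a) /z ʃ z/: profile 4-3-4 — violates.
(b) /θ l x/: profile 3-6-3 — violates.
(c) /ʀ b/: profile 7-2 — obeys.
(d) /w k ɫ/: profile 8-1-6 — violates.
(e) /ʀ j ŋ/: profile 7-8-5 — violates.

c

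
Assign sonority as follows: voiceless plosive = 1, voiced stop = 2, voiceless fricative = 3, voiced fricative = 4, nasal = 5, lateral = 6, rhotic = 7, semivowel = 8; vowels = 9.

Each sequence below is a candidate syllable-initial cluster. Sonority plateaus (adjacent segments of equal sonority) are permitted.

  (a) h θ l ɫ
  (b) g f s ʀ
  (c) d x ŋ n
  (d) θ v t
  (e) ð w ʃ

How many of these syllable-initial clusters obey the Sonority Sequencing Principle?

3

(a) h θ l ɫ: profile 3-3-6-6 — obeys.
(b) g f s ʀ: profile 2-3-3-7 — obeys.
(c) d x ŋ n: profile 2-3-5-5 — obeys.
(d) θ v t: profile 3-4-1 — violates.
(e) ð w ʃ: profile 4-8-3 — violates.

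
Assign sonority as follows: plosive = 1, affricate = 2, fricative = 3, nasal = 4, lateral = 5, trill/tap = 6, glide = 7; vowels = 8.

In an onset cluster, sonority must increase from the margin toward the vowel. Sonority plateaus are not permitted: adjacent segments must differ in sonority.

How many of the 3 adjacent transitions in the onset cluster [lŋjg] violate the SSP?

/l/: lateral = 5.
/ŋ/: nasal = 4.
/j/: glide = 7.
/g/: plosive = 1.
/l/→/ŋ/: 5→4 (does not rise) — violation.
/ŋ/→/j/: 4→7 (rises) — ok.
/j/→/g/: 7→1 (does not rise) — violation.

2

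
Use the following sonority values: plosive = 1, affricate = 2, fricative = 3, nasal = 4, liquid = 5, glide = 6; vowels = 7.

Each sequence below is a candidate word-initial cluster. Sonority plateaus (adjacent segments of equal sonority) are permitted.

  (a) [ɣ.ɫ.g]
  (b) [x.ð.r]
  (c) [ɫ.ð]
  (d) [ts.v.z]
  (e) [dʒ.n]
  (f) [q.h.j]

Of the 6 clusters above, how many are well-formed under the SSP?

4

(a) sonority 3-5-1: ill-formed.
(b) sonority 3-3-5: well-formed.
(c) sonority 5-3: ill-formed.
(d) sonority 2-3-3: well-formed.
(e) sonority 2-4: well-formed.
(f) sonority 1-3-6: well-formed.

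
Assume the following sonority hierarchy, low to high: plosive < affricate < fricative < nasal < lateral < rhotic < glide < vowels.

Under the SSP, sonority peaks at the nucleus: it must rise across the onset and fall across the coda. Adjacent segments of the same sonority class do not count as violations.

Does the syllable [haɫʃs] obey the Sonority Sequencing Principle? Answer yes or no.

Onset: /h/ is a fricative (sonority 3); then the nucleus /a/ (sonority 8).
Onset profile 3-8 — rises to the nucleus.
Coda: /ɫ/ is a lateral (sonority 5), /ʃ/ is a fricative (sonority 3), /s/ is a fricative (sonority 3).
Coda profile 8-5-3-3 — falls from the nucleus.

yes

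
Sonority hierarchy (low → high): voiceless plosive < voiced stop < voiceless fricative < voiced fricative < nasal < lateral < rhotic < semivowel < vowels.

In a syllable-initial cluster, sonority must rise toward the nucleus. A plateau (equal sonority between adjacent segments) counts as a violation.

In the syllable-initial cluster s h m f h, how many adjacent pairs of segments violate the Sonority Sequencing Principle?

/s/ is a voiceless fricative (sonority 3).
/h/ is a voiceless fricative (sonority 3).
/m/ is a nasal (sonority 5).
/f/ is a voiceless fricative (sonority 3).
/h/ is a voiceless fricative (sonority 3).
/s/→/h/: 3→3 (plateau) — violation.
/h/→/m/: 3→5 (rises) — ok.
/m/→/f/: 5→3 (does not rise) — violation.
/f/→/h/: 3→3 (plateau) — violation.

3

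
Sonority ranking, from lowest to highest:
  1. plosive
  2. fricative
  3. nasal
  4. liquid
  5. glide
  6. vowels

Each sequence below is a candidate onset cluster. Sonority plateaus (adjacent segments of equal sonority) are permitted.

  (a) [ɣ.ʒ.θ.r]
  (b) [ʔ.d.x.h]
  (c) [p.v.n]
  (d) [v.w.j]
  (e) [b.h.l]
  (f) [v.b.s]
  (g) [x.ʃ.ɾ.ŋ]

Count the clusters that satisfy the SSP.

5

(a) sonority 2-2-2-4: well-formed.
(b) sonority 1-1-2-2: well-formed.
(c) sonority 1-2-3: well-formed.
(d) sonority 2-5-5: well-formed.
(e) sonority 1-2-4: well-formed.
(f) sonority 2-1-2: ill-formed.
(g) sonority 2-2-4-3: ill-formed.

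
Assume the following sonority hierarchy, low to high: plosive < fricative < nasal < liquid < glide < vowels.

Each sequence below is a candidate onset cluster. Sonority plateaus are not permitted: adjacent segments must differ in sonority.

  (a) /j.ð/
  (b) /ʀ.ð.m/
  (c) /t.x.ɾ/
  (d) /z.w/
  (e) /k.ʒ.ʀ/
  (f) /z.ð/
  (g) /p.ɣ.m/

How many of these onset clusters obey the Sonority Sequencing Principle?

(a) sonority 5-2: ill-formed.
(b) sonority 4-2-3: ill-formed.
(c) sonority 1-2-4: well-formed.
(d) sonority 2-5: well-formed.
(e) sonority 1-2-4: well-formed.
(f) sonority 2-2: ill-formed.
(g) sonority 1-2-3: well-formed.

4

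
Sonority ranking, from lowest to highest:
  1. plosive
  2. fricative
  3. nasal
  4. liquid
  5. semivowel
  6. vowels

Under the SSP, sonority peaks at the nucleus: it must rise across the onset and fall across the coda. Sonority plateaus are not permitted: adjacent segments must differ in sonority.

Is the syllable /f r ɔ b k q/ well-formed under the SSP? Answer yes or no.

Onset: /f/ is a fricative (sonority 2), /r/ is a liquid (sonority 4); then the nucleus /ɔ/ (sonority 6).
Onset profile 2-4-6 — rises to the nucleus.
Coda: /b/ is a plosive (sonority 1), /k/ is a plosive (sonority 1), /q/ is a plosive (sonority 1).
Coda profile 6-1-1-1 — does not strictly fall throughout.

no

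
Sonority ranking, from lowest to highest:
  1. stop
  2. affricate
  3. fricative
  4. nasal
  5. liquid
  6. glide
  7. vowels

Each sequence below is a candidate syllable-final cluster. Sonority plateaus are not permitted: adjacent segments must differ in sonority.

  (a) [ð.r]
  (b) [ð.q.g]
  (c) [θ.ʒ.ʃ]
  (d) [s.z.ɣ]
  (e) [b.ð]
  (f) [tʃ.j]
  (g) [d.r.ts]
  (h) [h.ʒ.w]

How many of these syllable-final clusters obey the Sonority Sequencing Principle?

(a) sonority 3-5: ill-formed.
(b) sonority 3-1-1: ill-formed.
(c) sonority 3-3-3: ill-formed.
(d) sonority 3-3-3: ill-formed.
(e) sonority 1-3: ill-formed.
(f) sonority 2-6: ill-formed.
(g) sonority 1-5-2: ill-formed.
(h) sonority 3-3-6: ill-formed.

0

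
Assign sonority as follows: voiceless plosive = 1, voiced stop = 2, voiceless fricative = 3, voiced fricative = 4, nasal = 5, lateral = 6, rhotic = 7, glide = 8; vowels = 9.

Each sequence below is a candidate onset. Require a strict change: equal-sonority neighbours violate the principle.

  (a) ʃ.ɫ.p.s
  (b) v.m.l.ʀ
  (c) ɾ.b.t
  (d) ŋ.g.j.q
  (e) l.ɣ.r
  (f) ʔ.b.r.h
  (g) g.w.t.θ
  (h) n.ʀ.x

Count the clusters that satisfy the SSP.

(a) ʃ.ɫ.p.s: profile 3-6-1-3 — violates.
(b) v.m.l.ʀ: profile 4-5-6-7 — obeys.
(c) ɾ.b.t: profile 7-2-1 — violates.
(d) ŋ.g.j.q: profile 5-2-8-1 — violates.
(e) l.ɣ.r: profile 6-4-7 — violates.
(f) ʔ.b.r.h: profile 1-2-7-3 — violates.
(g) g.w.t.θ: profile 2-8-1-3 — violates.
(h) n.ʀ.x: profile 5-7-3 — violates.

1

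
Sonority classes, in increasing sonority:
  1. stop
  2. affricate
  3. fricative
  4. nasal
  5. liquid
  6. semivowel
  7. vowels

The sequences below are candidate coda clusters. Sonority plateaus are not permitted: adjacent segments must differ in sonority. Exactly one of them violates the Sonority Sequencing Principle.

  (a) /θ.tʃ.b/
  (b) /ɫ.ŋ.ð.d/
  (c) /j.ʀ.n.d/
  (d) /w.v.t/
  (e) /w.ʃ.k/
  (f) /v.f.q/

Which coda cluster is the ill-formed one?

(a) 3-2-1 → obeys
(b) 5-4-3-1 → obeys
(c) 6-5-4-1 → obeys
(d) 6-3-1 → obeys
(e) 6-3-1 → obeys
(f) 3-3-1 → violates

f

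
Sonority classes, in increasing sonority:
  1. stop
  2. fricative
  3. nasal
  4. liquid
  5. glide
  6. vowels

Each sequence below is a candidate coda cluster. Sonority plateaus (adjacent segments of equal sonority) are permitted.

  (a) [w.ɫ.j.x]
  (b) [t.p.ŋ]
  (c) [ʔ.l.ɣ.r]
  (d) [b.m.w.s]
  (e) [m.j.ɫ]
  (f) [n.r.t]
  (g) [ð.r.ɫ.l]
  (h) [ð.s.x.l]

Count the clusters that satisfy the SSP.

0

(a) 5-4-5-2 → violates
(b) 1-1-3 → violates
(c) 1-4-2-4 → violates
(d) 1-3-5-2 → violates
(e) 3-5-4 → violates
(f) 3-4-1 → violates
(g) 2-4-4-4 → violates
(h) 2-2-2-4 → violates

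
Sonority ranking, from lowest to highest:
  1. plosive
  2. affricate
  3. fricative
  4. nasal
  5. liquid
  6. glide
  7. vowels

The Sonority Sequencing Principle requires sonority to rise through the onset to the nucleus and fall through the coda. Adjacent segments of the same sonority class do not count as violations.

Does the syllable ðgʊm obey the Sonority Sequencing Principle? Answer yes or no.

Onset: /ð/ is a fricative (sonority 3), /g/ is a plosive (sonority 1); then the nucleus /ʊ/ (sonority 7).
Onset profile 3-1-7 — does not rise throughout.
Coda: /m/ is a nasal (sonority 4).
Coda profile 7-4 — falls from the nucleus.

no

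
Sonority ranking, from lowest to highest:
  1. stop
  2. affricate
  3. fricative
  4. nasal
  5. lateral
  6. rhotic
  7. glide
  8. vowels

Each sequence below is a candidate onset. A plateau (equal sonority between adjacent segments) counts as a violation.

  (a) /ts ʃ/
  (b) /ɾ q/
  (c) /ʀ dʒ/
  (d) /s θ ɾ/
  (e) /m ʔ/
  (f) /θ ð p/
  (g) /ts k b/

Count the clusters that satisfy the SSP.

(a) 2-3 → obeys
(b) 6-1 → violates
(c) 6-2 → violates
(d) 3-3-6 → violates
(e) 4-1 → violates
(f) 3-3-1 → violates
(g) 2-1-1 → violates

1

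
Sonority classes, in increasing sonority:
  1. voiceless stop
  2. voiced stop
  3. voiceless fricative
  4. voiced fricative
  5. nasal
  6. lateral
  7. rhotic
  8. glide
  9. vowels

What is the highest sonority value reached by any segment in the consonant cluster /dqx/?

/d/: voiced stop = 2.
/q/: voiceless stop = 1.
/x/: voiceless fricative = 3.
The maximum is 3.

3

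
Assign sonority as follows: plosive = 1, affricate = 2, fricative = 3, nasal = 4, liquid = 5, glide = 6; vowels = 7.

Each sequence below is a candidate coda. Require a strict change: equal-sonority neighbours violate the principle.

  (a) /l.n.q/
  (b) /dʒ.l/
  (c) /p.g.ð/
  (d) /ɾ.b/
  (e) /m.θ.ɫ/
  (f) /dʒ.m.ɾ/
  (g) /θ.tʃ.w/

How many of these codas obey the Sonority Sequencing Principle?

(a) /l.n.q/: profile 5-4-1 — obeys.
(b) /dʒ.l/: profile 2-5 — violates.
(c) /p.g.ð/: profile 1-1-3 — violates.
(d) /ɾ.b/: profile 5-1 — obeys.
(e) /m.θ.ɫ/: profile 4-3-5 — violates.
(f) /dʒ.m.ɾ/: profile 2-4-5 — violates.
(g) /θ.tʃ.w/: profile 3-2-6 — violates.

2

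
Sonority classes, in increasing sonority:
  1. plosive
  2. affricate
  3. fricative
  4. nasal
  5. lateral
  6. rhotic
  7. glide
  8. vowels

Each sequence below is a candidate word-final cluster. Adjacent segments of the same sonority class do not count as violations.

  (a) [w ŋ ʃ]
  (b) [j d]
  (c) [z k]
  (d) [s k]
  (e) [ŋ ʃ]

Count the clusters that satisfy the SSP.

(a) [w ŋ ʃ]: profile 7-4-3 — obeys.
(b) [j d]: profile 7-1 — obeys.
(c) [z k]: profile 3-1 — obeys.
(d) [s k]: profile 3-1 — obeys.
(e) [ŋ ʃ]: profile 4-3 — obeys.

5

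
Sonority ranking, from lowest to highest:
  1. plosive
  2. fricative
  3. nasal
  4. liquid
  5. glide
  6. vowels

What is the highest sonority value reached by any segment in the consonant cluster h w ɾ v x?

5

/h/: fricative = 2.
/w/: glide = 5.
/ɾ/: liquid = 4.
/v/: fricative = 2.
/x/: fricative = 2.
The maximum is 5.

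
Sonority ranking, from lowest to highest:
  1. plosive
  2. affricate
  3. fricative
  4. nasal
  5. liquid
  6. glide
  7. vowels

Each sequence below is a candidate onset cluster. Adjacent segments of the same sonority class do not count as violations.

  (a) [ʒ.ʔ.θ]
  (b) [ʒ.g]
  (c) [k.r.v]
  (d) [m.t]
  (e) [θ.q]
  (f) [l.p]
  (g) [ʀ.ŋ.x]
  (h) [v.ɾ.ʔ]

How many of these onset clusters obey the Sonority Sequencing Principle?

(a) 3-1-3 → violates
(b) 3-1 → violates
(c) 1-5-3 → violates
(d) 4-1 → violates
(e) 3-1 → violates
(f) 5-1 → violates
(g) 5-4-3 → violates
(h) 3-5-1 → violates

0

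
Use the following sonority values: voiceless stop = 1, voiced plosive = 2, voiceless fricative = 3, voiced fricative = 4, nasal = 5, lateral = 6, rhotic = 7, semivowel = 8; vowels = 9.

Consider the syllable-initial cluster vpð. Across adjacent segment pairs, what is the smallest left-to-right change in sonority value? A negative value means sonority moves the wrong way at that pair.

/v/: voiced fricative = 4.
/p/: voiceless stop = 1.
/ð/: voiced fricative = 4.
/v/→/p/: change -3.
/p/→/ð/: change +3.
Minimum = -3.

-3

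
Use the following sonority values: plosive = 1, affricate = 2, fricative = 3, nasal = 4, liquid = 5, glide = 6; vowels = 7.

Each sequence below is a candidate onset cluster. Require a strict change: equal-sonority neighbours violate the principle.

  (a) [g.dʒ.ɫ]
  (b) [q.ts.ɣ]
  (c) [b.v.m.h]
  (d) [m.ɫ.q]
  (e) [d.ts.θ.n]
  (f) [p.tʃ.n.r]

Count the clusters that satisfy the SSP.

4

(a) [g.dʒ.ɫ]: profile 1-2-5 — obeys.
(b) [q.ts.ɣ]: profile 1-2-3 — obeys.
(c) [b.v.m.h]: profile 1-3-4-3 — violates.
(d) [m.ɫ.q]: profile 4-5-1 — violates.
(e) [d.ts.θ.n]: profile 1-2-3-4 — obeys.
(f) [p.tʃ.n.r]: profile 1-2-4-5 — obeys.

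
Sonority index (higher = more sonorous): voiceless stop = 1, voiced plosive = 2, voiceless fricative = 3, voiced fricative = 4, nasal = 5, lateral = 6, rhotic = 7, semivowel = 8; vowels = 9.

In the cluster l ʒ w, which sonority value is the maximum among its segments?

8

/l/: lateral = 6.
/ʒ/: voiced fricative = 4.
/w/: semivowel = 8.
The maximum is 8.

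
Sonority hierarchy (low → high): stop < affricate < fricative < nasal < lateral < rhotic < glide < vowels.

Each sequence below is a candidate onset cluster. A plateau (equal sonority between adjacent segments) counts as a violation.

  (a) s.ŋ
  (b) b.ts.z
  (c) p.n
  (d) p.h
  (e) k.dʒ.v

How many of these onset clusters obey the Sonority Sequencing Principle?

5

(a) s.ŋ: profile 3-4 — obeys.
(b) b.ts.z: profile 1-2-3 — obeys.
(c) p.n: profile 1-4 — obeys.
(d) p.h: profile 1-3 — obeys.
(e) k.dʒ.v: profile 1-2-3 — obeys.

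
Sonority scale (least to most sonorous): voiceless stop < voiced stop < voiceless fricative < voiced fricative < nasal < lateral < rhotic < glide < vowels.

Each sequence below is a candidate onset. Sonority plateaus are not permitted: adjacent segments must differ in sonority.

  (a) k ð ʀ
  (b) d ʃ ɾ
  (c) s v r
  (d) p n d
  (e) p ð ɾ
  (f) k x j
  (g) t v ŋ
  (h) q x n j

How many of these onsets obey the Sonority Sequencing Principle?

7

(a) k ð ʀ: profile 1-4-7 — obeys.
(b) d ʃ ɾ: profile 2-3-7 — obeys.
(c) s v r: profile 3-4-7 — obeys.
(d) p n d: profile 1-5-2 — violates.
(e) p ð ɾ: profile 1-4-7 — obeys.
(f) k x j: profile 1-3-8 — obeys.
(g) t v ŋ: profile 1-4-5 — obeys.
(h) q x n j: profile 1-3-5-8 — obeys.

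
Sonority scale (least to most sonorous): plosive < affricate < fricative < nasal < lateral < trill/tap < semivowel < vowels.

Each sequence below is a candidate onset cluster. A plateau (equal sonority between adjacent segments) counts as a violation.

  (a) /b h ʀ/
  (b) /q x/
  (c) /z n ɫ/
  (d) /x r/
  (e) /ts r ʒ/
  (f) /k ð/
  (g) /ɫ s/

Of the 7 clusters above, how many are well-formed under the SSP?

(a) 1-3-6 → obeys
(b) 1-3 → obeys
(c) 3-4-5 → obeys
(d) 3-6 → obeys
(e) 2-6-3 → violates
(f) 1-3 → obeys
(g) 5-3 → violates

5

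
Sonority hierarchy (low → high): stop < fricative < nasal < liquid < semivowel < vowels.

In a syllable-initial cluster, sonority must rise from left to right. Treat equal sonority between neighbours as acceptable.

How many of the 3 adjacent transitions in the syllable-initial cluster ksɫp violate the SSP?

/k/: stop = 1.
/s/: fricative = 2.
/ɫ/: liquid = 4.
/p/: stop = 1.
/k/→/s/: 1→2 (rises) — ok.
/s/→/ɫ/: 2→4 (rises) — ok.
/ɫ/→/p/: 4→1 (does not rise) — violation.

1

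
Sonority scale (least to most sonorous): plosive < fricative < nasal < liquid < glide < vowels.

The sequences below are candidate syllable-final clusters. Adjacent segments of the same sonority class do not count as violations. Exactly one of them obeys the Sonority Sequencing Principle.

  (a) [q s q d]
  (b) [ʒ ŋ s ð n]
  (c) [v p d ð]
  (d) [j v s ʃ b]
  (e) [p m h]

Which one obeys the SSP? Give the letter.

d

(a) 1-2-1-1 → violates
(b) 2-3-2-2-3 → violates
(c) 2-1-1-2 → violates
(d) 5-2-2-2-1 → obeys
(e) 1-3-2 → violates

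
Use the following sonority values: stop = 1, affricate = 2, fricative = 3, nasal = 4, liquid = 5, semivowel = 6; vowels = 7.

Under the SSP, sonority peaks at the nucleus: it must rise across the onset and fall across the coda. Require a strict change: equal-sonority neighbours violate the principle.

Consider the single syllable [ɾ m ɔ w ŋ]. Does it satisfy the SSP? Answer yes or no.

no

Onset: /ɾ/ is a liquid (sonority 5), /m/ is a nasal (sonority 4); then the nucleus /ɔ/ (sonority 7).
Onset profile 5-4-7 — does not strictly rise throughout.
Coda: /w/ is a semivowel (sonority 6), /ŋ/ is a nasal (sonority 4).
Coda profile 7-6-4 — falls from the nucleus.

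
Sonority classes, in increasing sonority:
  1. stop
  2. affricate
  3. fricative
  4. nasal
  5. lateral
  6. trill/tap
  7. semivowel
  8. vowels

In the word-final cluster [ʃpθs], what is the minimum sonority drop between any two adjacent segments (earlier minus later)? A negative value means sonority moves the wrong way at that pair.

-2

/ʃ/ — fricative, sonority 3.
/p/ — stop, sonority 1.
/θ/ — fricative, sonority 3.
/s/ — fricative, sonority 3.
/ʃ/→/p/: change +2.
/p/→/θ/: change -2.
/θ/→/s/: change +0.
Minimum = -2.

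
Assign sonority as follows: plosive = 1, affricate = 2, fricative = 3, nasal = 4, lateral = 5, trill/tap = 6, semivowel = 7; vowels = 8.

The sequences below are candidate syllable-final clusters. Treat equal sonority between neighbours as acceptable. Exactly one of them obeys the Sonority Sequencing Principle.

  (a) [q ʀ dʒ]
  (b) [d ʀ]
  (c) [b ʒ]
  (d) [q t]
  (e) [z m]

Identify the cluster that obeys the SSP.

d

(a) [q ʀ dʒ]: profile 1-6-2 — violates.
(b) [d ʀ]: profile 1-6 — violates.
(c) [b ʒ]: profile 1-3 — violates.
(d) [q t]: profile 1-1 — obeys.
(e) [z m]: profile 3-4 — violates.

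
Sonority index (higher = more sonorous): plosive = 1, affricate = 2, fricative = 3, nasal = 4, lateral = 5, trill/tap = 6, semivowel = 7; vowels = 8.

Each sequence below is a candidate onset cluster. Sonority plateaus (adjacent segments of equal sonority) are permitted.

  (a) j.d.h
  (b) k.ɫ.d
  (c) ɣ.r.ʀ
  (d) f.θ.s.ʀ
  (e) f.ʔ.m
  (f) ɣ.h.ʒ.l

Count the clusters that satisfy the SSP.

(a) j.d.h: profile 7-1-3 — violates.
(b) k.ɫ.d: profile 1-5-1 — violates.
(c) ɣ.r.ʀ: profile 3-6-6 — obeys.
(d) f.θ.s.ʀ: profile 3-3-3-6 — obeys.
(e) f.ʔ.m: profile 3-1-4 — violates.
(f) ɣ.h.ʒ.l: profile 3-3-3-5 — obeys.

3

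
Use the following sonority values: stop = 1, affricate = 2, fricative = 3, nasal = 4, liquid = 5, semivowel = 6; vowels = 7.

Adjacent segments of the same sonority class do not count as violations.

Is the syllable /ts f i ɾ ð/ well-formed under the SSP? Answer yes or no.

Onset: /ts/ is an affricate (sonority 2), /f/ is a fricative (sonority 3); then the nucleus /i/ (sonority 7).
Onset profile 2-3-7 — rises to the nucleus.
Coda: /ɾ/ is a liquid (sonority 5), /ð/ is a fricative (sonority 3).
Coda profile 7-5-3 — falls from the nucleus.

yes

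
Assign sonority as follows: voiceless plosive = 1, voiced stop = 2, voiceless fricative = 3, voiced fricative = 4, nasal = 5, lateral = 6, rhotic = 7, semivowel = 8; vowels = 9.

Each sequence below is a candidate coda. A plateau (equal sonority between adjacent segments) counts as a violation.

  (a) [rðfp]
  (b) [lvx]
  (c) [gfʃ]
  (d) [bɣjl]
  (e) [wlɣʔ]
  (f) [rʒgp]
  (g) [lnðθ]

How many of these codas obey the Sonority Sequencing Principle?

(a) 7-4-3-1 → obeys
(b) 6-4-3 → obeys
(c) 2-3-3 → violates
(d) 2-4-8-6 → violates
(e) 8-6-4-1 → obeys
(f) 7-4-2-1 → obeys
(g) 6-5-4-3 → obeys

5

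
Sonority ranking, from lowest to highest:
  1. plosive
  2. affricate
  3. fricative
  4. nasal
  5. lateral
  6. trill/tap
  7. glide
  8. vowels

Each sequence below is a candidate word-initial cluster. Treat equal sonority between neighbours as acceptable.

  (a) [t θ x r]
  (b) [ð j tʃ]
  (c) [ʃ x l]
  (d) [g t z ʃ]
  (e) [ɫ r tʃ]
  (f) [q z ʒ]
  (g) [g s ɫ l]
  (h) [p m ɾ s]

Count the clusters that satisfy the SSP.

(a) [t θ x r]: profile 1-3-3-6 — obeys.
(b) [ð j tʃ]: profile 3-7-2 — violates.
(c) [ʃ x l]: profile 3-3-5 — obeys.
(d) [g t z ʃ]: profile 1-1-3-3 — obeys.
(e) [ɫ r tʃ]: profile 5-6-2 — violates.
(f) [q z ʒ]: profile 1-3-3 — obeys.
(g) [g s ɫ l]: profile 1-3-5-5 — obeys.
(h) [p m ɾ s]: profile 1-4-6-3 — violates.

5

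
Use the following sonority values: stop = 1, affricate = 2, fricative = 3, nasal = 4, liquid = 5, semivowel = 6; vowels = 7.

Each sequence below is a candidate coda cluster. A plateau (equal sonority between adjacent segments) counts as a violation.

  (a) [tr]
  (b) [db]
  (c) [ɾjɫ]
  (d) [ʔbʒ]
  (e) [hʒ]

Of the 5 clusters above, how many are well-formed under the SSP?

(a) sonority 1-5: ill-formed.
(b) sonority 1-1: ill-formed.
(c) sonority 5-6-5: ill-formed.
(d) sonority 1-1-3: ill-formed.
(e) sonority 3-3: ill-formed.

0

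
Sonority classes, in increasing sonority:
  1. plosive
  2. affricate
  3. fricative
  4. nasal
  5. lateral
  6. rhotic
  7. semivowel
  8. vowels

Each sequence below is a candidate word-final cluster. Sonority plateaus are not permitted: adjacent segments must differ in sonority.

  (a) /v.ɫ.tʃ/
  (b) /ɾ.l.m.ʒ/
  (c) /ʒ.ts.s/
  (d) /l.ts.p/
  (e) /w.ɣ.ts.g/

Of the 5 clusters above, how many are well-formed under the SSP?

3

(a) /v.ɫ.tʃ/: profile 3-5-2 — violates.
(b) /ɾ.l.m.ʒ/: profile 6-5-4-3 — obeys.
(c) /ʒ.ts.s/: profile 3-2-3 — violates.
(d) /l.ts.p/: profile 5-2-1 — obeys.
(e) /w.ɣ.ts.g/: profile 7-3-2-1 — obeys.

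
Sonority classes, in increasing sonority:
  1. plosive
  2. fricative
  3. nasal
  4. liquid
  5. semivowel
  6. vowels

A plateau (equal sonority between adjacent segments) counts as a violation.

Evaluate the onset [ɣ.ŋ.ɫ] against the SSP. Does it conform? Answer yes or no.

/ɣ/ is a fricative (sonority 2).
/ŋ/ is a nasal (sonority 3).
/ɫ/ is a liquid (sonority 4).
The profile 2-3-4 strictly rises, so the onset satisfies the SSP.

yes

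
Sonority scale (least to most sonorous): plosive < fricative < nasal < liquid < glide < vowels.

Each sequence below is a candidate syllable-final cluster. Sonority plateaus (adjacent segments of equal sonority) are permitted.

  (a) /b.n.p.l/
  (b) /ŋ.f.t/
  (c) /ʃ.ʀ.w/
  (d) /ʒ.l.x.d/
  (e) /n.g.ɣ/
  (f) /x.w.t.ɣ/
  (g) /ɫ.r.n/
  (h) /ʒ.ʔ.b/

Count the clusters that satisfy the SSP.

3

(a) /b.n.p.l/: profile 1-3-1-4 — violates.
(b) /ŋ.f.t/: profile 3-2-1 — obeys.
(c) /ʃ.ʀ.w/: profile 2-4-5 — violates.
(d) /ʒ.l.x.d/: profile 2-4-2-1 — violates.
(e) /n.g.ɣ/: profile 3-1-2 — violates.
(f) /x.w.t.ɣ/: profile 2-5-1-2 — violates.
(g) /ɫ.r.n/: profile 4-4-3 — obeys.
(h) /ʒ.ʔ.b/: profile 2-1-1 — obeys.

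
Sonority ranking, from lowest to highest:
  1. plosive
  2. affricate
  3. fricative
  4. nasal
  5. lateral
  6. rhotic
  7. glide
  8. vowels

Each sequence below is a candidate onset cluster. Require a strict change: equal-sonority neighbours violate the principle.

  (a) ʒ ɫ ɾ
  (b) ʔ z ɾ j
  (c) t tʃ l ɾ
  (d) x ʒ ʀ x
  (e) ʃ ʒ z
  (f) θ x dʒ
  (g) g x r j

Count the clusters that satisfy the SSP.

4

(a) ʒ ɫ ɾ: profile 3-5-6 — obeys.
(b) ʔ z ɾ j: profile 1-3-6-7 — obeys.
(c) t tʃ l ɾ: profile 1-2-5-6 — obeys.
(d) x ʒ ʀ x: profile 3-3-6-3 — violates.
(e) ʃ ʒ z: profile 3-3-3 — violates.
(f) θ x dʒ: profile 3-3-2 — violates.
(g) g x r j: profile 1-3-6-7 — obeys.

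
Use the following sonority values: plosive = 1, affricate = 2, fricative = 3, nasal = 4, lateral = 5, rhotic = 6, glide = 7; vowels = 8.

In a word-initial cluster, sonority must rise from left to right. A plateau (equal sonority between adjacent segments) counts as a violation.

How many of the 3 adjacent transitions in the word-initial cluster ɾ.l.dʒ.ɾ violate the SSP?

/ɾ/: rhotic = 6.
/l/: lateral = 5.
/dʒ/: affricate = 2.
/ɾ/: rhotic = 6.
/ɾ/→/l/: 6→5 (does not rise) — violation.
/l/→/dʒ/: 5→2 (does not rise) — violation.
/dʒ/→/ɾ/: 2→6 (rises) — ok.

2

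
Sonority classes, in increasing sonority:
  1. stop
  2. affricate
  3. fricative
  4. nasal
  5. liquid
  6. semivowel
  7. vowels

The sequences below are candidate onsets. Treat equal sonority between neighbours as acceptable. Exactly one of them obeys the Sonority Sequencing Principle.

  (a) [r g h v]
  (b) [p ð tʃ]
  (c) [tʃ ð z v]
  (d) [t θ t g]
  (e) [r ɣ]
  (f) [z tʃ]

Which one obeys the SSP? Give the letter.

c

(a) sonority 5-1-3-3: ill-formed.
(b) sonority 1-3-2: ill-formed.
(c) sonority 2-3-3-3: well-formed.
(d) sonority 1-3-1-1: ill-formed.
(e) sonority 5-3: ill-formed.
(f) sonority 3-2: ill-formed.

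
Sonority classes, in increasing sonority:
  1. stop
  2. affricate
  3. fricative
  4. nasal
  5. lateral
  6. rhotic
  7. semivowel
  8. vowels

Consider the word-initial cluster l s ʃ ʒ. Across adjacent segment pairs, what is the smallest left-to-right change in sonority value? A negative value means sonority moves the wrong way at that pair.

/l/ — lateral, sonority 5.
/s/ — fricative, sonority 3.
/ʃ/ — fricative, sonority 3.
/ʒ/ — fricative, sonority 3.
/l/→/s/: change -2.
/s/→/ʃ/: change +0.
/ʃ/→/ʒ/: change +0.
Minimum = -2.

-2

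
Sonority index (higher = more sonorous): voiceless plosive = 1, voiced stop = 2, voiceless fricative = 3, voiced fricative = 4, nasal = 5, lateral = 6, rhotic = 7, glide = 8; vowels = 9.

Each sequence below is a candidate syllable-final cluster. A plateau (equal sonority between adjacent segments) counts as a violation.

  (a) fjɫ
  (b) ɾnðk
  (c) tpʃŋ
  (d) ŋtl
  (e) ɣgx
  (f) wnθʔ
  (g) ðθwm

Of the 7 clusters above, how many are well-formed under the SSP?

2

(a) 3-8-6 → violates
(b) 7-5-4-1 → obeys
(c) 1-1-3-5 → violates
(d) 5-1-6 → violates
(e) 4-2-3 → violates
(f) 8-5-3-1 → obeys
(g) 4-3-8-5 → violates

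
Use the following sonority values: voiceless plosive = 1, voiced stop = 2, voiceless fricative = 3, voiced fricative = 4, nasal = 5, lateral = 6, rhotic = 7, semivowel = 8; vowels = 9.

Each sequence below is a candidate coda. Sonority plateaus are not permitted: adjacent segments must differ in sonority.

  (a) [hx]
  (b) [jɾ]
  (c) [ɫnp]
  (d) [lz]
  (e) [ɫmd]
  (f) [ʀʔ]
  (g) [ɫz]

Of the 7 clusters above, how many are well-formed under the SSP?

6

(a) [hx]: profile 3-3 — violates.
(b) [jɾ]: profile 8-7 — obeys.
(c) [ɫnp]: profile 6-5-1 — obeys.
(d) [lz]: profile 6-4 — obeys.
(e) [ɫmd]: profile 6-5-2 — obeys.
(f) [ʀʔ]: profile 7-1 — obeys.
(g) [ɫz]: profile 6-4 — obeys.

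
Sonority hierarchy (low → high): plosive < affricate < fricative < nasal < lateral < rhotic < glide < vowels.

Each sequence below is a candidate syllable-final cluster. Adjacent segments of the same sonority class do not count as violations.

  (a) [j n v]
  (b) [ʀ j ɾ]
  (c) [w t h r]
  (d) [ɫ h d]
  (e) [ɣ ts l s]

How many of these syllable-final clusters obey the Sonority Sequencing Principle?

2

(a) [j n v]: profile 7-4-3 — obeys.
(b) [ʀ j ɾ]: profile 6-7-6 — violates.
(c) [w t h r]: profile 7-1-3-6 — violates.
(d) [ɫ h d]: profile 5-3-1 — obeys.
(e) [ɣ ts l s]: profile 3-2-5-3 — violates.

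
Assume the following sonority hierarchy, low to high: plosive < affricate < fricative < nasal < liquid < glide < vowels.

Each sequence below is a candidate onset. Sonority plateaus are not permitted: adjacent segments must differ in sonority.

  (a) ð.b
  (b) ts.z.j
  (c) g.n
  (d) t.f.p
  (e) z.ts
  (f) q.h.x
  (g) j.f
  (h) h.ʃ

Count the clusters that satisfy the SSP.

2

(a) ð.b: profile 3-1 — violates.
(b) ts.z.j: profile 2-3-6 — obeys.
(c) g.n: profile 1-4 — obeys.
(d) t.f.p: profile 1-3-1 — violates.
(e) z.ts: profile 3-2 — violates.
(f) q.h.x: profile 1-3-3 — violates.
(g) j.f: profile 6-3 — violates.
(h) h.ʃ: profile 3-3 — violates.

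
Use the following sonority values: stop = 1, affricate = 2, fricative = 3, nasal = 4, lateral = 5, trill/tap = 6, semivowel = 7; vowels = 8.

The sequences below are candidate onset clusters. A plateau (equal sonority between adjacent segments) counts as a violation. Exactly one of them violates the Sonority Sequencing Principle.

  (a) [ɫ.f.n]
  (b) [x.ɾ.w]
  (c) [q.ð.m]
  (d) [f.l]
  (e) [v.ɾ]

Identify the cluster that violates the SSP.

a

(a) 5-3-4 → violates
(b) 3-6-7 → obeys
(c) 1-3-4 → obeys
(d) 3-5 → obeys
(e) 3-6 → obeys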